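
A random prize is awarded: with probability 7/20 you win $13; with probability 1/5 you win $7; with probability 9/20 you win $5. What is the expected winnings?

8.2

E[payout] = 13·7/20 + 7·1/5 + 5·9/20
 = 91/20 + 7/5 + 9/4
 = 41/5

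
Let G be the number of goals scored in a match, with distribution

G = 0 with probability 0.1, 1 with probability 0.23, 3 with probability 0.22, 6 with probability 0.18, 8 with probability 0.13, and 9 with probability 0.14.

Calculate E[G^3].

E[G^3] = Σ g^3·P(G=g)
 = 0·0.1 + 1·0.23 + 27·0.22 + 216·0.18 + 512·0.13 + 729·0.14
 = 0 + 0.23 + 5.94 + 38.88 + 66.56 + 102.06
 = 213.67

213.67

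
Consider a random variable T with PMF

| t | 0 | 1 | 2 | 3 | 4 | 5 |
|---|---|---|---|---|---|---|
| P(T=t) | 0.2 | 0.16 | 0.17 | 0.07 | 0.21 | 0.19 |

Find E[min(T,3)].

1.91

E[min(T,3)] = Σ min(t,3)·P(T=t)
 = 0·0.2 + 1·0.16 + 2·0.17 + 3·0.07 + 3·0.21 + 3·0.19
 = 0 + 0.16 + 0.34 + 0.21 + 0.63 + 0.57
 = 1.91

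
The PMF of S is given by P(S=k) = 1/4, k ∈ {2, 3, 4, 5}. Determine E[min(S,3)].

2.75

E[min(S,3)] = Σ min(s,3)·P(S=s)
 = 2·1/4 + 3·1/4 + 3·1/4 + 3·1/4
 = 1/2 + 3/4 + 3/4 + 3/4
 = 11/4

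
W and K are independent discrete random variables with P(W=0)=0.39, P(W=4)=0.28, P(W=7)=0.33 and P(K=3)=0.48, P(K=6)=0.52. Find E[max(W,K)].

5.4996

E[max(W,K)] = Σ_w Σ_k max(w,k) · P(W=w)P(K=k)
 = 3·0.1872 + 6·0.2028 + 4·0.1344 + 6·0.1456 + 7·0.1584 + 7·0.1716
 = 0.5616 + 1.2168 + 0.5376 + 0.8736 + 1.1088 + 1.2012
 = 5.4996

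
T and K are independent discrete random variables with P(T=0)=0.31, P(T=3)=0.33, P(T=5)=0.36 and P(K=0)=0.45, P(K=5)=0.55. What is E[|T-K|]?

E[|T-K|] = Σ_t Σ_k |t-k| · P(T=t)P(K=k)
 = 0·0.1395 + 5·0.1705 + 3·0.1485 + 2·0.1815 + 5·0.162 + 0·0.198
 = 0 + 0.8525 + 0.4455 + 0.363 + 0.81 + 0
 = 2.471

2.471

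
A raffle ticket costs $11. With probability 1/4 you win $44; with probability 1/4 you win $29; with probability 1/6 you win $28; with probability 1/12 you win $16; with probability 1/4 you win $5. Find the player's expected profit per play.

14.5

E[payout] = 44·1/4 + 29·1/4 + 28·1/6 + 16·1/12 + 5·1/4
 = 11 + 29/4 + 14/3 + 4/3 + 5/4
 = 51/2
Net = 51/2 - 11 = 29/2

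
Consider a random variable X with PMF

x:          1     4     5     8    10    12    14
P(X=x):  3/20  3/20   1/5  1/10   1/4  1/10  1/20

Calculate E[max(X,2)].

E[max(X,2)] = Σ max(x,2)·P(X=x)
 = 2·3/20 + 4·3/20 + 5·1/5 + 8·1/10 + 10·1/4 + 12·1/10 + 14·1/20
 = 3/10 + 3/5 + 1 + 4/5 + 5/2 + 6/5 + 7/10
 = 71/10

7.1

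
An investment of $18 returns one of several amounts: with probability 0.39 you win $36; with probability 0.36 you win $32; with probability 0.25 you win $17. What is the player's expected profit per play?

E[payout] = 36·0.39 + 32·0.36 + 17·0.25
 = 14.04 + 11.52 + 4.25
 = 29.81
Net = 29.81 - 18 = 11.81

11.81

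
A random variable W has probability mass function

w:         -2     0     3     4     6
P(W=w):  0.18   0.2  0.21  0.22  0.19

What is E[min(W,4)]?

1.91

E[min(W,4)] = Σ min(w,4)·P(W=w)
 = (-2)·0.18 + 0·0.2 + 3·0.21 + 4·0.22 + 4·0.19
 = (-0.36) + 0 + 0.63 + 0.88 + 0.76
 = 1.91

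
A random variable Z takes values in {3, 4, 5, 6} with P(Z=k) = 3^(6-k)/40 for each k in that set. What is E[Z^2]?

12.45

E[Z^2] = Σ z^2·P(Z=z)
 = 9·27/40 + 16·9/40 + 25·3/40 + 36·1/40
 = 243/40 + 18/5 + 15/8 + 9/10
 = 249/20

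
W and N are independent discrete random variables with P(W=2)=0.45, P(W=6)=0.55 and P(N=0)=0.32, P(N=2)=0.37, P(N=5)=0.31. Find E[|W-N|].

2.747

E[|W-N|] = Σ_w Σ_n |w-n| · P(W=w)P(N=n)
 = 2·0.144 + 0·0.1665 + 3·0.1395 + 6·0.176 + 4·0.2035 + 1·0.1705
 = 0.288 + 0 + 0.4185 + 1.056 + 0.814 + 0.1705
 = 2.747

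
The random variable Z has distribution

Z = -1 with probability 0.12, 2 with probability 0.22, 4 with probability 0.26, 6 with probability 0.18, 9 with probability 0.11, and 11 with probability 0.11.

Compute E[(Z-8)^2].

E[(Z-8)^2] = Σ (z-8)^2·P(Z=z)
 = 81·0.12 + 36·0.22 + 16·0.26 + 4·0.18 + 1·0.11 + 9·0.11
 = 9.72 + 7.92 + 4.16 + 0.72 + 0.11 + 0.99
 = 23.62

23.62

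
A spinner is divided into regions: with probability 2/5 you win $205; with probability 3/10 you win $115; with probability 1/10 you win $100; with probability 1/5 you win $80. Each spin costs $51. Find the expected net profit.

E[payout] = 205·2/5 + 115·3/10 + 100·1/10 + 80·1/5
 = 82 + 69/2 + 10 + 16
 = 285/2
Net = 285/2 - 51 = 183/2

91.5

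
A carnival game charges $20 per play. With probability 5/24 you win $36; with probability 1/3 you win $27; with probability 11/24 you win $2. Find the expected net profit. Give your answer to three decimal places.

E[payout] = 36·5/24 + 27·1/3 + 2·11/24
 = 15/2 + 9 + 11/12
 = 209/12
Net = 209/12 - 20 = -31/12

-2.583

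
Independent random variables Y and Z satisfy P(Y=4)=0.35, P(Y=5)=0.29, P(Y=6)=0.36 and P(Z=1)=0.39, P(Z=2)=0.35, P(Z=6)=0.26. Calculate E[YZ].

E[YZ] = Σ_y Σ_z yz · P(Y=y)P(Z=z)
 = 4·0.1365 + 8·0.1225 + 24·0.091 + 5·0.1131 + 10·0.1015 + 30·0.0754 + 6·0.1404 + 12·0.126 + 36·0.0936
 = 0.546 + 0.98 + 2.184 + 0.5655 + 1.015 + 2.262 + 0.8424 + 1.512 + 3.3696
 = 13.2765

13.2765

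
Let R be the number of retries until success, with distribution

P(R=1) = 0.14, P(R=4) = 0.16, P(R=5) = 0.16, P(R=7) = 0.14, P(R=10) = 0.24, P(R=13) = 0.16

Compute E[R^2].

64.6

E[R^2] = Σ r^2·P(R=r)
 = 1·0.14 + 16·0.16 + 25·0.16 + 49·0.14 + 100·0.24 + 169·0.16
 = 0.14 + 2.56 + 4 + 6.86 + 24 + 27.04
 = 64.6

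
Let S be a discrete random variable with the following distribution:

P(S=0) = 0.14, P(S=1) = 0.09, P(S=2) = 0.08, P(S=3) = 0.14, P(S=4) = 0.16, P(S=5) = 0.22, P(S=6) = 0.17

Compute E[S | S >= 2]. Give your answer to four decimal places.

P(S >= 2) = 0.08 + 0.14 + 0.16 + 0.22 + 0.17 = 0.77.
E[S | S >= 2] = [2·0.08 + 3·0.14 + 4·0.16 + 5·0.22 + 6·0.17] / 0.77
 = 3.34 / 0.77
 = 334/77

4.3377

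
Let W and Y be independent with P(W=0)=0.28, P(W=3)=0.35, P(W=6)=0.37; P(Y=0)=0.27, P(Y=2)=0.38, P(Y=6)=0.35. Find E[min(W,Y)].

1.6917

E[min(W,Y)] = Σ_w Σ_y min(w,y) · P(W=w)P(Y=y)
 = 0·0.0756 + 0·0.1064 + 0·0.098 + 0·0.0945 + 2·0.133 + 3·0.1225 + 0·0.0999 + 2·0.1406 + 6·0.1295
 = 0 + 0 + 0 + 0 + 0.266 + 0.3675 + 0 + 0.2812 + 0.777
 = 1.6917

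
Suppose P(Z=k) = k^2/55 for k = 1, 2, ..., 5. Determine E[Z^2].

E[Z^2] = Σ z^2·P(Z=z)
 = 1·1/55 + 4·4/55 + 9·9/55 + 16·16/55 + 25·5/11
 = 1/55 + 16/55 + 81/55 + 256/55 + 125/11
 = 89/5

17.8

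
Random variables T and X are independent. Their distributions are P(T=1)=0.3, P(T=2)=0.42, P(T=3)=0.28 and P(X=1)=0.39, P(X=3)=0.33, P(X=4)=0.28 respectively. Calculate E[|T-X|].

1.2844

E[|T-X|] = Σ_t Σ_x |t-x| · P(T=t)P(X=x)
 = 0·0.117 + 2·0.099 + 3·0.084 + 1·0.1638 + 1·0.1386 + 2·0.1176 + 2·0.1092 + 0·0.0924 + 1·0.0784
 = 0 + 0.198 + 0.252 + 0.1638 + 0.1386 + 0.2352 + 0.2184 + 0 + 0.0784
 = 1.2844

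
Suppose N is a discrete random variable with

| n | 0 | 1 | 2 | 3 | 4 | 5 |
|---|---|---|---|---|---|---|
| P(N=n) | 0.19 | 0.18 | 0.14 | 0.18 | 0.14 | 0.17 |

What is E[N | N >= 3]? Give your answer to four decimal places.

P(N >= 3) = 0.18 + 0.14 + 0.17 = 0.49.
E[N | N >= 3] = [3·0.18 + 4·0.14 + 5·0.17] / 0.49
 = 1.95 / 0.49
 = 195/49

3.9796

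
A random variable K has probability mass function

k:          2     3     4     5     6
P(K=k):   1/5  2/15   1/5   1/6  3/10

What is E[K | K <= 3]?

P(K <= 3) = 1/5 + 2/15 = 1/3.
E[K | K <= 3] = [2·1/5 + 3·2/15] / (1/3)
 = 4/5 / (1/3)
 = 12/5

2.4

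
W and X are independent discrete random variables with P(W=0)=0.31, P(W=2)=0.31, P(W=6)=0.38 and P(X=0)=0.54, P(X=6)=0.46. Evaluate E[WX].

8.004

E[WX] = Σ_w Σ_x wx · P(W=w)P(X=x)
 = 0·0.1674 + 0·0.1426 + 0·0.1674 + 12·0.1426 + 0·0.2052 + 36·0.1748
 = 0 + 0 + 0 + 1.7112 + 0 + 6.2928
 = 8.004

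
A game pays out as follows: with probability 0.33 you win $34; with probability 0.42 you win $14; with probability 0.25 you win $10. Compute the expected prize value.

E[payout] = 34·0.33 + 14·0.42 + 10·0.25
 = 11.22 + 5.88 + 2.5
 = 19.6

19.6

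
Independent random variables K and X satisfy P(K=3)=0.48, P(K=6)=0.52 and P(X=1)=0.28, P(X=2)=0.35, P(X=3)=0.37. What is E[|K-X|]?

2.47

E[|K-X|] = Σ_k Σ_x |k-x| · P(K=k)P(X=x)
 = 2·0.1344 + 1·0.168 + 0·0.1776 + 5·0.1456 + 4·0.182 + 3·0.1924
 = 0.2688 + 0.168 + 0 + 0.728 + 0.728 + 0.5772
 = 2.47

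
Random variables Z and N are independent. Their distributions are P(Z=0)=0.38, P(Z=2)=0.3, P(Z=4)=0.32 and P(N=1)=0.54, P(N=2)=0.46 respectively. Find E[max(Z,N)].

E[max(Z,N)] = Σ_z Σ_n max(z,n) · P(Z=z)P(N=n)
 = 1·0.2052 + 2·0.1748 + 2·0.162 + 2·0.138 + 4·0.1728 + 4·0.1472
 = 0.2052 + 0.3496 + 0.324 + 0.276 + 0.6912 + 0.5888
 = 2.4348

2.4348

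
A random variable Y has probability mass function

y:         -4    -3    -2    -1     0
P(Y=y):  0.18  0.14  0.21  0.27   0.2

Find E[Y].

-1.83

E[Y] = Σ y·P(Y=y)
 = (-4)·0.18 + (-3)·0.14 + (-2)·0.21 + (-1)·0.27 + 0·0.2
 = (-0.72) + (-0.42) + (-0.42) + (-0.27) + 0
 = -1.83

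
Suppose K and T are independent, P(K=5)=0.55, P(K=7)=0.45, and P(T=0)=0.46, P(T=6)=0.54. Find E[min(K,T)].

2.943

E[min(K,T)] = Σ_k Σ_t min(k,t) · P(K=k)P(T=t)
 = 0·0.253 + 5·0.297 + 0·0.207 + 6·0.243
 = 0 + 1.485 + 0 + 1.458
 = 2.943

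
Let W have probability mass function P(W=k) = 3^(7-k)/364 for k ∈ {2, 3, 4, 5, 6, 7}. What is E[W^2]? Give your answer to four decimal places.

6.9093

E[W^2] = Σ w^2·P(W=w)
 = 4·243/364 + 9·81/364 + 16·27/364 + 25·9/364 + 36·3/364 + 49·1/364
 = 243/91 + 729/364 + 108/91 + 225/364 + 27/91 + 7/52
 = 2515/364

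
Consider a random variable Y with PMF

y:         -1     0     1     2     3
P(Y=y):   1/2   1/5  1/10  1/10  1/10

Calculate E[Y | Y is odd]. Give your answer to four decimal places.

P(Y is odd) = 1/2 + 1/10 + 1/10 = 7/10.
E[Y | Y is odd] = [(-1)·1/2 + 1·1/10 + 3·1/10] / (7/10)
 = -1/10 / (7/10)
 = -1/7

-0.1429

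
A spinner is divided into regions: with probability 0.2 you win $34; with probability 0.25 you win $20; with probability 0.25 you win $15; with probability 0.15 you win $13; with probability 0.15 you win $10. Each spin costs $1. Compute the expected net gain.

E[payout] = 34·0.2 + 20·0.25 + 15·0.25 + 13·0.15 + 10·0.15
 = 6.8 + 5 + 3.75 + 1.95 + 1.5
 = 19
Net = 19 - 1 = 18

18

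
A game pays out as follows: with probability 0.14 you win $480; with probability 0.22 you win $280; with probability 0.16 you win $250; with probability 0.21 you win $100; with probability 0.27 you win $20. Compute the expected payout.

E[payout] = 480·0.14 + 280·0.22 + 250·0.16 + 100·0.21 + 20·0.27
 = 67.2 + 61.6 + 40 + 21 + 5.4
 = 195.2

195.2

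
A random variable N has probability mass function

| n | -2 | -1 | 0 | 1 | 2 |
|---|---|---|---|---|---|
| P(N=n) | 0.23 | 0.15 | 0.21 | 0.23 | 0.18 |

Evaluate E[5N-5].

-5.1

E[5N-5] = Σ (5n-5)·P(N=n)
 = (-15)·0.23 + (-10)·0.15 + (-5)·0.21 + 0·0.23 + 5·0.18
 = (-3.45) + (-1.5) + (-1.05) + 0 + 0.9
 = -5.1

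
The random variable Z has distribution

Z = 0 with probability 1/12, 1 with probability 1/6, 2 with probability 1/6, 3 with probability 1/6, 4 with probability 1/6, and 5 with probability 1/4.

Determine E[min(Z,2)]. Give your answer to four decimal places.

E[min(Z,2)] = Σ min(z,2)·P(Z=z)
 = 0·1/12 + 1·1/6 + 2·1/6 + 2·1/6 + 2·1/6 + 2·1/4
 = 0 + 1/6 + 1/3 + 1/3 + 1/3 + 1/2
 = 5/3

1.6667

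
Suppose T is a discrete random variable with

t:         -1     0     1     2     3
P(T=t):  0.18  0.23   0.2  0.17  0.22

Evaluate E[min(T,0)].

-0.18

E[min(T,0)] = Σ min(t,0)·P(T=t)
 = (-1)·0.18 + 0·0.23 + 0·0.2 + 0·0.17 + 0·0.22
 = (-0.18) + 0 + 0 + 0 + 0
 = -0.18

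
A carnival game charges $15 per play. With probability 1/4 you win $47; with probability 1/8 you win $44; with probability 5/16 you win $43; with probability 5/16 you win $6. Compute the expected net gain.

E[payout] = 47·1/4 + 44·1/8 + 43·5/16 + 6·5/16
 = 47/4 + 11/2 + 215/16 + 15/8
 = 521/16
Net = 521/16 - 15 = 281/16

17.5625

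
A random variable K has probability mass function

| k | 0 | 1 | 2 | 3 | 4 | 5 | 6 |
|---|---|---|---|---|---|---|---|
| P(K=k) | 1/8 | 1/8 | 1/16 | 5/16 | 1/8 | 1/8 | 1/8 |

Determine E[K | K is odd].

3

P(K is odd) = 1/8 + 5/16 + 1/8 = 9/16.
E[K | K is odd] = [1·1/8 + 3·5/16 + 5·1/8] / (9/16)
 = 27/16 / (9/16)
 = 3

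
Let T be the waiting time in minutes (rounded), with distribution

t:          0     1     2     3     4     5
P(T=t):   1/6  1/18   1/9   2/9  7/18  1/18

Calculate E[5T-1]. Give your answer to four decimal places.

12.8889

E[5T-1] = Σ (5t-1)·P(T=t)
 = (-1)·1/6 + 4·1/18 + 9·1/9 + 14·2/9 + 19·7/18 + 24·1/18
 = (-1/6) + 2/9 + 1 + 28/9 + 133/18 + 4/3
 = 116/9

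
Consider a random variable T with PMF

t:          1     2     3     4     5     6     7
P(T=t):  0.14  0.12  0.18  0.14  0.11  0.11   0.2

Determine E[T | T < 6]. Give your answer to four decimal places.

P(T < 6) = 0.14 + 0.12 + 0.18 + 0.14 + 0.11 = 0.69.
E[T | T < 6] = [1·0.14 + 2·0.12 + 3·0.18 + 4·0.14 + 5·0.11] / 0.69
 = 2.03 / 0.69
 = 203/69

2.9420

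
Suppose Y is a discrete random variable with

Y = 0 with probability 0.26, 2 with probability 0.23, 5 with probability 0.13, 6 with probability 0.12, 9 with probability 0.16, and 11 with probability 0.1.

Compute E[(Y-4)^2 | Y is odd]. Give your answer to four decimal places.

P(Y is odd) = 0.13 + 0.16 + 0.1 = 0.39.
E[(Y-4)^2 | Y is odd] = [1·0.13 + 25·0.16 + 49·0.1] / 0.39
 = 9.03 / 0.39
 = 301/13

23.1538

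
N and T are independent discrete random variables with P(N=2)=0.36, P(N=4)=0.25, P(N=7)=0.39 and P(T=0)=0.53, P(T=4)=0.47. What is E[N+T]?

6.33

E[N+T] = Σ_n Σ_t (n+t) · P(N=n)P(T=t)
 = 2·0.1908 + 6·0.1692 + 4·0.1325 + 8·0.1175 + 7·0.2067 + 11·0.1833
 = 0.3816 + 1.0152 + 0.53 + 0.94 + 1.4469 + 2.0163
 = 6.33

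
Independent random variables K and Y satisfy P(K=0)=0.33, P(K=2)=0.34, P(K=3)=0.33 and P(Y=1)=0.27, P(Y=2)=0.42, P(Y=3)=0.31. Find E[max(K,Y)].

2.4486

E[max(K,Y)] = Σ_k Σ_y max(k,y) · P(K=k)P(Y=y)
 = 1·0.0891 + 2·0.1386 + 3·0.1023 + 2·0.0918 + 2·0.1428 + 3·0.1054 + 3·0.0891 + 3·0.1386 + 3·0.1023
 = 0.0891 + 0.2772 + 0.3069 + 0.1836 + 0.2856 + 0.3162 + 0.2673 + 0.4158 + 0.3069
 = 2.4486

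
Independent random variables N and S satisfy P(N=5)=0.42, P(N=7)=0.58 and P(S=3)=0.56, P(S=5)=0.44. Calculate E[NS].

23.9008

E[NS] = Σ_n Σ_s ns · P(N=n)P(S=s)
 = 15·0.2352 + 25·0.1848 + 21·0.3248 + 35·0.2552
 = 3.528 + 4.62 + 6.8208 + 8.932
 = 23.9008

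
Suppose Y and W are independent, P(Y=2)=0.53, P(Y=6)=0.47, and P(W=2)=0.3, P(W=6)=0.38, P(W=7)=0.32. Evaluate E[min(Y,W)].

E[min(Y,W)] = Σ_y Σ_w min(y,w) · P(Y=y)P(W=w)
 = 2·0.159 + 2·0.2014 + 2·0.1696 + 2·0.141 + 6·0.1786 + 6·0.1504
 = 0.318 + 0.4028 + 0.3392 + 0.282 + 1.0716 + 0.9024
 = 3.316

3.316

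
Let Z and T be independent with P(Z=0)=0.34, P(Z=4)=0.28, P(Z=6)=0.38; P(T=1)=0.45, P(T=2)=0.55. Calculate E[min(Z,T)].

1.023

E[min(Z,T)] = Σ_z Σ_t min(z,t) · P(Z=z)P(T=t)
 = 0·0.153 + 0·0.187 + 1·0.126 + 2·0.154 + 1·0.171 + 2·0.209
 = 0 + 0 + 0.126 + 0.308 + 0.171 + 0.418
 = 1.023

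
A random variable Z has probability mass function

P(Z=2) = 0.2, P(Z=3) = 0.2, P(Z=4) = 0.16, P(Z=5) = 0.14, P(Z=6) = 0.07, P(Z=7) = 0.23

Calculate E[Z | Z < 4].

2.5

P(Z < 4) = 0.2 + 0.2 = 0.4.
E[Z | Z < 4] = [2·0.2 + 3·0.2] / 0.4
 = 1 / 0.4
 = 5/2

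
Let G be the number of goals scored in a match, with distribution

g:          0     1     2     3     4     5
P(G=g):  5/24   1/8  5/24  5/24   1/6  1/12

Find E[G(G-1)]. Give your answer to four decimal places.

E[G(G-1)] = Σ g(g-1)·P(G=g)
 = 0·5/24 + 0·1/8 + 2·5/24 + 6·5/24 + 12·1/6 + 20·1/12
 = 0 + 0 + 5/12 + 5/4 + 2 + 5/3
 = 16/3

5.3333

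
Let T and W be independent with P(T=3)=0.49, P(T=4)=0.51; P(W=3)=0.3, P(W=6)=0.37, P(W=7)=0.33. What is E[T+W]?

8.94

E[T+W] = Σ_t Σ_w (t+w) · P(T=t)P(W=w)
 = 6·0.147 + 9·0.1813 + 10·0.1617 + 7·0.153 + 10·0.1887 + 11·0.1683
 = 0.882 + 1.6317 + 1.617 + 1.071 + 1.887 + 1.8513
 = 8.94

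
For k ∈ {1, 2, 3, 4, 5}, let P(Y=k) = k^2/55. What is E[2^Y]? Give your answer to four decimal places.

E[2^Y] = Σ 2^y·P(Y=y)
 = 2·1/55 + 4·4/55 + 8·9/55 + 16·16/55 + 32·5/11
 = 2/55 + 16/55 + 72/55 + 256/55 + 160/11
 = 1146/55

20.8364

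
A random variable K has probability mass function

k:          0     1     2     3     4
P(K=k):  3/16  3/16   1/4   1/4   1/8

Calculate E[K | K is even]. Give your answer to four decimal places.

1.7778

P(K is even) = 3/16 + 1/4 + 1/8 = 9/16.
E[K | K is even] = [0·3/16 + 2·1/4 + 4·1/8] / (9/16)
 = 1 / (9/16)
 = 16/9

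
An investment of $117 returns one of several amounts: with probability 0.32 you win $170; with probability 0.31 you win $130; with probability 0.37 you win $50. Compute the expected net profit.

E[payout] = 170·0.32 + 130·0.31 + 50·0.37
 = 54.4 + 40.3 + 18.5
 = 113.2
Net = 113.2 - 117 = -3.8

-3.8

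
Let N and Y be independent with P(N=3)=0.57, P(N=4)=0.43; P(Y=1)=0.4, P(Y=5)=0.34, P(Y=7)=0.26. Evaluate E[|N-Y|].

2.434

E[|N-Y|] = Σ_n Σ_y |n-y| · P(N=n)P(Y=y)
 = 2·0.228 + 2·0.1938 + 4·0.1482 + 3·0.172 + 1·0.1462 + 3·0.1118
 = 0.456 + 0.3876 + 0.5928 + 0.516 + 0.1462 + 0.3354
 = 2.434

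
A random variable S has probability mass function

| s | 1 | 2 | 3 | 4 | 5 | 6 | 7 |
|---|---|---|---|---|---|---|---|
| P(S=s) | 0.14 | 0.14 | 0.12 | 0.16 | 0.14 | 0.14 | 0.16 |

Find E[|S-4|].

E[|S-4|] = Σ |s-4|·P(S=s)
 = 3·0.14 + 2·0.14 + 1·0.12 + 0·0.16 + 1·0.14 + 2·0.14 + 3·0.16
 = 0.42 + 0.28 + 0.12 + 0 + 0.14 + 0.28 + 0.48
 = 1.72

1.72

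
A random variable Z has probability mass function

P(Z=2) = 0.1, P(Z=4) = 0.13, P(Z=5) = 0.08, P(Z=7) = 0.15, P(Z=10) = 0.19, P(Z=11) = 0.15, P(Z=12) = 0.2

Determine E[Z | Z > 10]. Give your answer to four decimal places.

P(Z > 10) = 0.15 + 0.2 = 0.35.
E[Z | Z > 10] = [11·0.15 + 12·0.2] / 0.35
 = 4.05 / 0.35
 = 81/7

11.5714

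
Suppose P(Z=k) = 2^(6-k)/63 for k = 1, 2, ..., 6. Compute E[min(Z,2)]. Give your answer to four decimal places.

E[min(Z,2)] = Σ min(z,2)·P(Z=z)
 = 1·32/63 + 2·16/63 + 2·8/63 + 2·4/63 + 2·2/63 + 2·1/63
 = 32/63 + 32/63 + 16/63 + 8/63 + 4/63 + 2/63
 = 94/63

1.4921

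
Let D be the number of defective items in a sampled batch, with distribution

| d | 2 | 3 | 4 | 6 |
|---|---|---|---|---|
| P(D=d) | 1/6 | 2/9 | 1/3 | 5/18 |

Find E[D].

E[D] = Σ d·P(D=d)
 = 2·1/6 + 3·2/9 + 4·1/3 + 6·5/18
 = 1/3 + 2/3 + 4/3 + 5/3
 = 4

4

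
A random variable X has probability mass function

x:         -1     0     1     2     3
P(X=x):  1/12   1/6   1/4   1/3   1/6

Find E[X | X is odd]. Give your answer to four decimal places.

P(X is odd) = 1/12 + 1/4 + 1/6 = 1/2.
E[X | X is odd] = [(-1)·1/12 + 1·1/4 + 3·1/6] / (1/2)
 = 2/3 / (1/2)
 = 4/3

1.3333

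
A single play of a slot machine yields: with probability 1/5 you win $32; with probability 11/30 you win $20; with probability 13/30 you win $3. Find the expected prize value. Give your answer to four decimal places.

15.0333

E[payout] = 32·1/5 + 20·11/30 + 3·13/30
 = 32/5 + 22/3 + 13/10
 = 451/30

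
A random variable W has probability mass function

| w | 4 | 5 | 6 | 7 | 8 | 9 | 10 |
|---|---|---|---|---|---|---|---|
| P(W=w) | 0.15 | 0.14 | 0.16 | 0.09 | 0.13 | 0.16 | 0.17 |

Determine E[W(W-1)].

47.28

E[W(W-1)] = Σ w(w-1)·P(W=w)
 = 12·0.15 + 20·0.14 + 30·0.16 + 42·0.09 + 56·0.13 + 72·0.16 + 90·0.17
 = 1.8 + 2.8 + 4.8 + 3.78 + 7.28 + 11.52 + 15.3
 = 47.28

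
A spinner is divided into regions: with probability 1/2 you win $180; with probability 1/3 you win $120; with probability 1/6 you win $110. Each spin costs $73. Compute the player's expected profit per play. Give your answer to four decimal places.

E[payout] = 180·1/2 + 120·1/3 + 110·1/6
 = 90 + 40 + 55/3
 = 445/3
Net = 445/3 - 73 = 226/3

75.3333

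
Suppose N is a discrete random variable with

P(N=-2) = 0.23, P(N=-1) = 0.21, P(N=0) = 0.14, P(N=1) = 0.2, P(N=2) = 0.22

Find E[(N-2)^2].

6.33

E[(N-2)^2] = Σ (n-2)^2·P(N=n)
 = 16·0.23 + 9·0.21 + 4·0.14 + 1·0.2 + 0·0.22
 = 3.68 + 1.89 + 0.56 + 0.2 + 0
 = 6.33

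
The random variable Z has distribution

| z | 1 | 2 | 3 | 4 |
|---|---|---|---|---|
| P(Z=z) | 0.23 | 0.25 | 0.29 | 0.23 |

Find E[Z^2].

E[Z^2] = Σ z^2·P(Z=z)
 = 1·0.23 + 4·0.25 + 9·0.29 + 16·0.23
 = 0.23 + 1 + 2.61 + 3.68
 = 7.52

7.52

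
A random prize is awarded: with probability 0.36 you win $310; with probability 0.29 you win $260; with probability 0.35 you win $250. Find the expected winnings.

274.5

E[payout] = 310·0.36 + 260·0.29 + 250·0.35
 = 111.6 + 75.4 + 87.5
 = 274.5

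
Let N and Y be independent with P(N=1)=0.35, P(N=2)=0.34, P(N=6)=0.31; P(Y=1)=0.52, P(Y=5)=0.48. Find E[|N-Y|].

E[|N-Y|] = Σ_n Σ_y |n-y| · P(N=n)P(Y=y)
 = 0·0.182 + 4·0.168 + 1·0.1768 + 3·0.1632 + 5·0.1612 + 1·0.1488
 = 0 + 0.672 + 0.1768 + 0.4896 + 0.806 + 0.1488
 = 2.2932

2.2932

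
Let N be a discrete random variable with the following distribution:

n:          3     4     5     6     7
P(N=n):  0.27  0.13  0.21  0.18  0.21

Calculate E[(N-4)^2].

3.09

E[(N-4)^2] = Σ (n-4)^2·P(N=n)
 = 1·0.27 + 0·0.13 + 1·0.21 + 4·0.18 + 9·0.21
 = 0.27 + 0 + 0.21 + 0.72 + 1.89
 = 3.09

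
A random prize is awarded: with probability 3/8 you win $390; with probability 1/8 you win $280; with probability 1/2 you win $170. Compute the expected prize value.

266.25

E[payout] = 390·3/8 + 280·1/8 + 170·1/2
 = 585/4 + 35 + 85
 = 1065/4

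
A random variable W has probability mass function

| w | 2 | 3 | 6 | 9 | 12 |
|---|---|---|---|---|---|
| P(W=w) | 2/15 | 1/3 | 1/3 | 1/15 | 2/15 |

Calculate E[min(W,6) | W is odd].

3.5

P(W is odd) = 1/3 + 1/15 = 2/5.
E[min(W,6) | W is odd] = [3·1/3 + 6·1/15] / (2/5)
 = 7/5 / (2/5)
 = 7/2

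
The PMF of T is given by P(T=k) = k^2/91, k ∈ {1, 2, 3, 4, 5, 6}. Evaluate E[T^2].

E[T^2] = Σ t^2·P(T=t)
 = 1·1/91 + 4·4/91 + 9·9/91 + 16·16/91 + 25·25/91 + 36·36/91
 = 1/91 + 16/91 + 81/91 + 256/91 + 625/91 + 1296/91
 = 25

25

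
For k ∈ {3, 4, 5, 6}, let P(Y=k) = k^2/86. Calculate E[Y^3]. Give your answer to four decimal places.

141.4884

E[Y^3] = Σ y^3·P(Y=y)
 = 27·9/86 + 64·8/43 + 125·25/86 + 216·18/43
 = 243/86 + 512/43 + 3125/86 + 3888/43
 = 6084/43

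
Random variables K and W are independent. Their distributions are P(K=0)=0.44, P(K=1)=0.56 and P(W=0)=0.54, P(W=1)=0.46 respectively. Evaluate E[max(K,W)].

0.7624

E[max(K,W)] = Σ_k Σ_w max(k,w) · P(K=k)P(W=w)
 = 0·0.2376 + 1·0.2024 + 1·0.3024 + 1·0.2576
 = 0 + 0.2024 + 0.3024 + 0.2576
 = 0.7624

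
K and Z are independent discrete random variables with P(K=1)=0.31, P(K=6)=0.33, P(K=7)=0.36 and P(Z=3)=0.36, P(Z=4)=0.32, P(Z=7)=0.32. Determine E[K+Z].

E[K+Z] = Σ_k Σ_z (k+z) · P(K=k)P(Z=z)
 = 4·0.1116 + 5·0.0992 + 8·0.0992 + 9·0.1188 + 10·0.1056 + 13·0.1056 + 10·0.1296 + 11·0.1152 + 14·0.1152
 = 0.4464 + 0.496 + 0.7936 + 1.0692 + 1.056 + 1.3728 + 1.296 + 1.2672 + 1.6128
 = 9.41

9.41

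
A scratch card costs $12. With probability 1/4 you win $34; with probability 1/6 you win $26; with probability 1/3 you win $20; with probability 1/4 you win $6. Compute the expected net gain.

9

E[payout] = 34·1/4 + 26·1/6 + 20·1/3 + 6·1/4
 = 17/2 + 13/3 + 20/3 + 3/2
 = 21
Net = 21 - 12 = 9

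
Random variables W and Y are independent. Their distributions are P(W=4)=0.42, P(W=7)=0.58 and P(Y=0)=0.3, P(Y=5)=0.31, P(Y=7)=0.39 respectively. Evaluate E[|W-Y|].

E[|W-Y|] = Σ_w Σ_y |w-y| · P(W=w)P(Y=y)
 = 4·0.126 + 1·0.1302 + 3·0.1638 + 7·0.174 + 2·0.1798 + 0·0.2262
 = 0.504 + 0.1302 + 0.4914 + 1.218 + 0.3596 + 0
 = 2.7032

2.7032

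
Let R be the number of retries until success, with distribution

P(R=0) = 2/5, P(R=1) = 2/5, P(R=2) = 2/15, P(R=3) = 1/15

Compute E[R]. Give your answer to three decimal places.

0.867

E[R] = Σ r·P(R=r)
 = 0·2/5 + 1·2/5 + 2·2/15 + 3·1/15
 = 0 + 2/5 + 4/15 + 1/5
 = 13/15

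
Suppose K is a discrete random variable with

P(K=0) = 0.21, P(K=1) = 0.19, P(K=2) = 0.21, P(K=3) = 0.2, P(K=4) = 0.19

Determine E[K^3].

19.43

E[K^3] = Σ k^3·P(K=k)
 = 0·0.21 + 1·0.19 + 8·0.21 + 27·0.2 + 64·0.19
 = 0 + 0.19 + 1.68 + 5.4 + 12.16
 = 19.43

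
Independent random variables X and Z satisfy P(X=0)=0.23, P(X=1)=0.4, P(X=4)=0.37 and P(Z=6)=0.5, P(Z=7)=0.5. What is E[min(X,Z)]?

E[min(X,Z)] = Σ_x Σ_z min(x,z) · P(X=x)P(Z=z)
 = 0·0.115 + 0·0.115 + 1·0.2 + 1·0.2 + 4·0.185 + 4·0.185
 = 0 + 0 + 0.2 + 0.2 + 0.74 + 0.74
 = 1.88

1.88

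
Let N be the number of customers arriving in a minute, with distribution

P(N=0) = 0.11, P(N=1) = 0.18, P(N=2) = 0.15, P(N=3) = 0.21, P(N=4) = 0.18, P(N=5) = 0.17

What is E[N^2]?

E[N^2] = Σ n^2·P(N=n)
 = 0·0.11 + 1·0.18 + 4·0.15 + 9·0.21 + 16·0.18 + 25·0.17
 = 0 + 0.18 + 0.6 + 1.89 + 2.88 + 4.25
 = 9.8

9.8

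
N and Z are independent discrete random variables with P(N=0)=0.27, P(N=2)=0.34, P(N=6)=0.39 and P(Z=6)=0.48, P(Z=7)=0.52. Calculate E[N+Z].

9.54

E[N+Z] = Σ_n Σ_z (n+z) · P(N=n)P(Z=z)
 = 6·0.1296 + 7·0.1404 + 8·0.1632 + 9·0.1768 + 12·0.1872 + 13·0.2028
 = 0.7776 + 0.9828 + 1.3056 + 1.5912 + 2.2464 + 2.6364
 = 9.54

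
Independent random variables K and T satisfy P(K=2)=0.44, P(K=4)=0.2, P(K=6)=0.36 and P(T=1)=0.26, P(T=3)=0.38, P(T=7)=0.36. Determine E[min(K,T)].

2.6152

E[min(K,T)] = Σ_k Σ_t min(k,t) · P(K=k)P(T=t)
 = 1·0.1144 + 2·0.1672 + 2·0.1584 + 1·0.052 + 3·0.076 + 4·0.072 + 1·0.0936 + 3·0.1368 + 6·0.1296
 = 0.1144 + 0.3344 + 0.3168 + 0.052 + 0.228 + 0.288 + 0.0936 + 0.4104 + 0.7776
 = 2.6152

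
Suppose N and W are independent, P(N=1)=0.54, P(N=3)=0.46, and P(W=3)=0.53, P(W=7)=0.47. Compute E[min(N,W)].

1.92

E[min(N,W)] = Σ_n Σ_w min(n,w) · P(N=n)P(W=w)
 = 1·0.2862 + 1·0.2538 + 3·0.2438 + 3·0.2162
 = 0.2862 + 0.2538 + 0.7314 + 0.6486
 = 1.92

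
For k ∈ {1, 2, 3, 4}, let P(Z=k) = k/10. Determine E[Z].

3

E[Z] = Σ z·P(Z=z)
 = 1·1/10 + 2·1/5 + 3·3/10 + 4·2/5
 = 1/10 + 2/5 + 9/10 + 8/5
 = 3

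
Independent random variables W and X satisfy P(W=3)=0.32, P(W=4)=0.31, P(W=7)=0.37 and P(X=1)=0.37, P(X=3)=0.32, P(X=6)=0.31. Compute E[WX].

15.2801

E[WX] = Σ_w Σ_x wx · P(W=w)P(X=x)
 = 3·0.1184 + 9·0.1024 + 18·0.0992 + 4·0.1147 + 12·0.0992 + 24·0.0961 + 7·0.1369 + 21·0.1184 + 42·0.1147
 = 0.3552 + 0.9216 + 1.7856 + 0.4588 + 1.1904 + 2.3064 + 0.9583 + 2.4864 + 4.8174
 = 15.2801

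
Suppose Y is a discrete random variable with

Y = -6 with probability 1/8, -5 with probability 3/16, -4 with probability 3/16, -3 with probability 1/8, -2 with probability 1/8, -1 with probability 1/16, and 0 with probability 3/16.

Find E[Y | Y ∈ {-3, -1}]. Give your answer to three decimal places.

P(Y ∈ {-3, -1}) = 1/8 + 1/16 = 3/16.
E[Y | Y ∈ {-3, -1}] = [(-3)·1/8 + (-1)·1/16] / (3/16)
 = -7/16 / (3/16)
 = -7/3

-2.333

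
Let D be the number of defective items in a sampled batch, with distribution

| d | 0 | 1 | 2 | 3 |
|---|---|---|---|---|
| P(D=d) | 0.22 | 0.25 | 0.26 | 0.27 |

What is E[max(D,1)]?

1.8

E[max(D,1)] = Σ max(d,1)·P(D=d)
 = 1·0.22 + 1·0.25 + 2·0.26 + 3·0.27
 = 0.22 + 0.25 + 0.52 + 0.81
 = 1.8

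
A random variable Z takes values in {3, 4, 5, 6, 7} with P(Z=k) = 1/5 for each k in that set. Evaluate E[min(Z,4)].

3.8

E[min(Z,4)] = Σ min(z,4)·P(Z=z)
 = 3·1/5 + 4·1/5 + 4·1/5 + 4·1/5 + 4·1/5
 = 3/5 + 4/5 + 4/5 + 4/5 + 4/5
 = 19/5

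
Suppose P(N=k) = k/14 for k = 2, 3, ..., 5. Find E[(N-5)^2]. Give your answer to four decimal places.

E[(N-5)^2] = Σ (n-5)^2·P(N=n)
 = 9·1/7 + 4·3/14 + 1·2/7 + 0·5/14
 = 9/7 + 6/7 + 2/7 + 0
 = 17/7

2.4286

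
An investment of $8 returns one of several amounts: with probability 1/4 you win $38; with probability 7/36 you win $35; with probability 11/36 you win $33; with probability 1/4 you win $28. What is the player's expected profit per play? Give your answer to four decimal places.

25.3889

E[payout] = 38·1/4 + 35·7/36 + 33·11/36 + 28·1/4
 = 19/2 + 245/36 + 121/12 + 7
 = 601/18
Net = 601/18 - 8 = 457/18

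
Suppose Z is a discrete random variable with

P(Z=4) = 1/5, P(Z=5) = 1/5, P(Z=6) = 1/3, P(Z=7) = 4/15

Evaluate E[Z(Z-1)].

E[Z(Z-1)] = Σ z(z-1)·P(Z=z)
 = 12·1/5 + 20·1/5 + 30·1/3 + 42·4/15
 = 12/5 + 4 + 10 + 56/5
 = 138/5

27.6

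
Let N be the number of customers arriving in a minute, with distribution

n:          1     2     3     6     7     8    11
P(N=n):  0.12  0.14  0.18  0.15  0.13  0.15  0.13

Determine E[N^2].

E[N^2] = Σ n^2·P(N=n)
 = 1·0.12 + 4·0.14 + 9·0.18 + 36·0.15 + 49·0.13 + 64·0.15 + 121·0.13
 = 0.12 + 0.56 + 1.62 + 5.4 + 6.37 + 9.6 + 15.73
 = 39.4

39.4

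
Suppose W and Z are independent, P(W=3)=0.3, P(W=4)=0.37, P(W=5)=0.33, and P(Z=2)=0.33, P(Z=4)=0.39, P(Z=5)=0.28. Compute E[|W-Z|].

1.1872

E[|W-Z|] = Σ_w Σ_z |w-z| · P(W=w)P(Z=z)
 = 1·0.099 + 1·0.117 + 2·0.084 + 2·0.1221 + 0·0.1443 + 1·0.1036 + 3·0.1089 + 1·0.1287 + 0·0.0924
 = 0.099 + 0.117 + 0.168 + 0.2442 + 0 + 0.1036 + 0.3267 + 0.1287 + 0
 = 1.1872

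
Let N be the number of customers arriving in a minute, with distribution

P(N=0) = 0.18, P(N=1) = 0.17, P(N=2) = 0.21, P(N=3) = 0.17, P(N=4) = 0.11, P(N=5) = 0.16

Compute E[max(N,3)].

3.43

E[max(N,3)] = Σ max(n,3)·P(N=n)
 = 3·0.18 + 3·0.17 + 3·0.21 + 3·0.17 + 4·0.11 + 5·0.16
 = 0.54 + 0.51 + 0.63 + 0.51 + 0.44 + 0.8
 = 3.43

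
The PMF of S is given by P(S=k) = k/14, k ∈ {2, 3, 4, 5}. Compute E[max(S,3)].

4

E[max(S,3)] = Σ max(s,3)·P(S=s)
 = 3·1/7 + 3·3/14 + 4·2/7 + 5·5/14
 = 3/7 + 9/14 + 8/7 + 25/14
 = 4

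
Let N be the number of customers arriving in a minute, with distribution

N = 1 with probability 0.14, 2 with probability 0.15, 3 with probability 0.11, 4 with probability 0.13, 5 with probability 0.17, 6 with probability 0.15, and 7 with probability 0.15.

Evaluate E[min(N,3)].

2.57

E[min(N,3)] = Σ min(n,3)·P(N=n)
 = 1·0.14 + 2·0.15 + 3·0.11 + 3·0.13 + 3·0.17 + 3·0.15 + 3·0.15
 = 0.14 + 0.3 + 0.33 + 0.39 + 0.51 + 0.45 + 0.45
 = 2.57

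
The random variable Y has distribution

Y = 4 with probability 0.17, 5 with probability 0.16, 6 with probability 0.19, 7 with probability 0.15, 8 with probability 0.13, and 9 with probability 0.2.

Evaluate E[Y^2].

45.43

E[Y^2] = Σ y^2·P(Y=y)
 = 16·0.17 + 25·0.16 + 36·0.19 + 49·0.15 + 64·0.13 + 81·0.2
 = 2.72 + 4 + 6.84 + 7.35 + 8.32 + 16.2
 = 45.43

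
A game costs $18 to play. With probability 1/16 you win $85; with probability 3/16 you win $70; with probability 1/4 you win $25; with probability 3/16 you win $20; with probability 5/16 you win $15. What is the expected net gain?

15.125

E[payout] = 85·1/16 + 70·3/16 + 25·1/4 + 20·3/16 + 15·5/16
 = 85/16 + 105/8 + 25/4 + 15/4 + 75/16
 = 265/8
Net = 265/8 - 18 = 121/8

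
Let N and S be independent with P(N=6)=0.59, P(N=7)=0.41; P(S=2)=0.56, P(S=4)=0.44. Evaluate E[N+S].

9.29

E[N+S] = Σ_n Σ_s (n+s) · P(N=n)P(S=s)
 = 8·0.3304 + 10·0.2596 + 9·0.2296 + 11·0.1804
 = 2.6432 + 2.596 + 2.0664 + 1.9844
 = 9.29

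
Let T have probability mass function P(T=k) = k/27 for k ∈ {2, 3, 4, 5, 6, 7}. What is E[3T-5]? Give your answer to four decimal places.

E[3T-5] = Σ (3t-5)·P(T=t)
 = 1·2/27 + 4·1/9 + 7·4/27 + 10·5/27 + 13·2/9 + 16·7/27
 = 2/27 + 4/9 + 28/27 + 50/27 + 26/9 + 112/27
 = 94/9

10.4444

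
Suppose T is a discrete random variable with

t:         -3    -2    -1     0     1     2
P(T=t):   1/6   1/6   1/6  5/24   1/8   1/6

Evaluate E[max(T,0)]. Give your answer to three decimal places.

E[max(T,0)] = Σ max(t,0)·P(T=t)
 = 0·1/6 + 0·1/6 + 0·1/6 + 0·5/24 + 1·1/8 + 2·1/6
 = 0 + 0 + 0 + 0 + 1/8 + 1/3
 = 11/24

0.458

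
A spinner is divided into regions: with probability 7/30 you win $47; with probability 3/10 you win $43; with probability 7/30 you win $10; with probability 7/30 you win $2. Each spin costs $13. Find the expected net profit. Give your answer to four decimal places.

13.6667

E[payout] = 47·7/30 + 43·3/10 + 10·7/30 + 2·7/30
 = 329/30 + 129/10 + 7/3 + 7/15
 = 80/3
Net = 80/3 - 13 = 41/3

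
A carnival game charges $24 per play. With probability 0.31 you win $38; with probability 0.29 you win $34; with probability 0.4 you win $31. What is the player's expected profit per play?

10.04

E[payout] = 38·0.31 + 34·0.29 + 31·0.4
 = 11.78 + 9.86 + 12.4
 = 34.04
Net = 34.04 - 24 = 10.04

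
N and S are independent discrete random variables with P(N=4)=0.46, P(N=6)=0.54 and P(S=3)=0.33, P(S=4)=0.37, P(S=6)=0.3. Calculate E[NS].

E[NS] = Σ_n Σ_s ns · P(N=n)P(S=s)
 = 12·0.1518 + 16·0.1702 + 24·0.138 + 18·0.1782 + 24·0.1998 + 36·0.162
 = 1.8216 + 2.7232 + 3.312 + 3.2076 + 4.7952 + 5.832
 = 21.6916

21.6916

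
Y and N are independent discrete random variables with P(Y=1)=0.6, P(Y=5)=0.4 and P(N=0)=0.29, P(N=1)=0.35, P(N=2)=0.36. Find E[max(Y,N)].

2.816

E[max(Y,N)] = Σ_y Σ_n max(y,n) · P(Y=y)P(N=n)
 = 1·0.174 + 1·0.21 + 2·0.216 + 5·0.116 + 5·0.14 + 5·0.144
 = 0.174 + 0.21 + 0.432 + 0.58 + 0.7 + 0.72
 = 2.816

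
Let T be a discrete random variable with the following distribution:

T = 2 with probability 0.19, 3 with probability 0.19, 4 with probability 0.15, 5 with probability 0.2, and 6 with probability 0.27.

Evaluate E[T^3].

E[T^3] = Σ t^3·P(T=t)
 = 8·0.19 + 27·0.19 + 64·0.15 + 125·0.2 + 216·0.27
 = 1.52 + 5.13 + 9.6 + 25 + 58.32
 = 99.57

99.57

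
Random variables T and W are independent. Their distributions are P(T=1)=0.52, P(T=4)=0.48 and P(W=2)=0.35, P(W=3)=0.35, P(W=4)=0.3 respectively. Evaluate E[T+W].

5.39

E[T+W] = Σ_t Σ_w (t+w) · P(T=t)P(W=w)
 = 3·0.182 + 4·0.182 + 5·0.156 + 6·0.168 + 7·0.168 + 8·0.144
 = 0.546 + 0.728 + 0.78 + 1.008 + 1.176 + 1.152
 = 5.39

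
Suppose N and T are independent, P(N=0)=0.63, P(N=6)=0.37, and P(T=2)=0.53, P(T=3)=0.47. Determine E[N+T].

E[N+T] = Σ_n Σ_t (n+t) · P(N=n)P(T=t)
 = 2·0.3339 + 3·0.2961 + 8·0.1961 + 9·0.1739
 = 0.6678 + 0.8883 + 1.5688 + 1.5651
 = 4.69

4.69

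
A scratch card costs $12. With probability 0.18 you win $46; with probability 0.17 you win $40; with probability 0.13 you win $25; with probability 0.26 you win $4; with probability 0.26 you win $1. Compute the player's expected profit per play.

E[payout] = 46·0.18 + 40·0.17 + 25·0.13 + 4·0.26 + 1·0.26
 = 8.28 + 6.8 + 3.25 + 1.04 + 0.26
 = 19.63
Net = 19.63 - 12 = 7.63

7.63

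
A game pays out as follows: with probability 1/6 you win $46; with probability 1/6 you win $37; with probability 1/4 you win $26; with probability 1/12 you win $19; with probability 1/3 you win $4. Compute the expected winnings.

E[payout] = 46·1/6 + 37·1/6 + 26·1/4 + 19·1/12 + 4·1/3
 = 23/3 + 37/6 + 13/2 + 19/12 + 4/3
 = 93/4

23.25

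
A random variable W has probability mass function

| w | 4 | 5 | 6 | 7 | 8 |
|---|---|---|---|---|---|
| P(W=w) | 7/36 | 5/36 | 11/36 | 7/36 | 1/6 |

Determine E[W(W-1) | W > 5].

40

P(W > 5) = 11/36 + 7/36 + 1/6 = 2/3.
E[W(W-1) | W > 5] = [30·11/36 + 42·7/36 + 56·1/6] / (2/3)
 = 80/3 / (2/3)
 = 40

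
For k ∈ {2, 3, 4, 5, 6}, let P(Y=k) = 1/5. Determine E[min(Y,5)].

3.8

E[min(Y,5)] = Σ min(y,5)·P(Y=y)
 = 2·1/5 + 3·1/5 + 4·1/5 + 5·1/5 + 5·1/5
 = 2/5 + 3/5 + 4/5 + 1 + 1
 = 19/5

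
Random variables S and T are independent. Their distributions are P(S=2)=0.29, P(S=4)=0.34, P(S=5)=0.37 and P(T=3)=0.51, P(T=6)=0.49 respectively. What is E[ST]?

E[ST] = Σ_s Σ_t st · P(S=s)P(T=t)
 = 6·0.1479 + 12·0.1421 + 12·0.1734 + 24·0.1666 + 15·0.1887 + 30·0.1813
 = 0.8874 + 1.7052 + 2.0808 + 3.9984 + 2.8305 + 5.439
 = 16.9413

16.9413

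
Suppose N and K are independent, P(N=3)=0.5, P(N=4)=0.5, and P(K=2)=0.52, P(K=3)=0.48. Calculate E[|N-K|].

1.02

E[|N-K|] = Σ_n Σ_k |n-k| · P(N=n)P(K=k)
 = 1·0.26 + 0·0.24 + 2·0.26 + 1·0.24
 = 0.26 + 0 + 0.52 + 0.24
 = 1.02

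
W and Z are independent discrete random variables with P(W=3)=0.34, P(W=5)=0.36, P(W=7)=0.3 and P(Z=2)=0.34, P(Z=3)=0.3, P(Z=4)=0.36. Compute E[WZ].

14.8584

E[WZ] = Σ_w Σ_z wz · P(W=w)P(Z=z)
 = 6·0.1156 + 9·0.102 + 12·0.1224 + 10·0.1224 + 15·0.108 + 20·0.1296 + 14·0.102 + 21·0.09 + 28·0.108
 = 0.6936 + 0.918 + 1.4688 + 1.224 + 1.62 + 2.592 + 1.428 + 1.89 + 3.024
 = 14.8584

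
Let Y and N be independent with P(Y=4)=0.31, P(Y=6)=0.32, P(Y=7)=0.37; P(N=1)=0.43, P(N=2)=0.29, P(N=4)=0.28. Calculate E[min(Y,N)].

2.13

E[min(Y,N)] = Σ_y Σ_n min(y,n) · P(Y=y)P(N=n)
 = 1·0.1333 + 2·0.0899 + 4·0.0868 + 1·0.1376 + 2·0.0928 + 4·0.0896 + 1·0.1591 + 2·0.1073 + 4·0.1036
 = 0.1333 + 0.1798 + 0.3472 + 0.1376 + 0.1856 + 0.3584 + 0.1591 + 0.2146 + 0.4144
 = 2.13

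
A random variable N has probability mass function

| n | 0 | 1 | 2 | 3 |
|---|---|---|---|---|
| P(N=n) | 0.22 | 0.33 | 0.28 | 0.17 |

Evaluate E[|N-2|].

0.94

E[|N-2|] = Σ |n-2|·P(N=n)
 = 2·0.22 + 1·0.33 + 0·0.28 + 1·0.17
 = 0.44 + 0.33 + 0 + 0.17
 = 0.94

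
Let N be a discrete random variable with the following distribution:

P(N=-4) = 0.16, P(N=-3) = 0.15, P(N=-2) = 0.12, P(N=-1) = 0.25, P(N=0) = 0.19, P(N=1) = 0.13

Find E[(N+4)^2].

9.17

E[(N+4)^2] = Σ (n+4)^2·P(N=n)
 = 0·0.16 + 1·0.15 + 4·0.12 + 9·0.25 + 16·0.19 + 25·0.13
 = 0 + 0.15 + 0.48 + 2.25 + 3.04 + 3.25
 = 9.17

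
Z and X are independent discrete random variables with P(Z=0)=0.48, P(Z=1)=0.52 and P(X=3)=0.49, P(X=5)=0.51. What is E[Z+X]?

E[Z+X] = Σ_z Σ_x (z+x) · P(Z=z)P(X=x)
 = 3·0.2352 + 5·0.2448 + 4·0.2548 + 6·0.2652
 = 0.7056 + 1.224 + 1.0192 + 1.5912
 = 4.54

4.54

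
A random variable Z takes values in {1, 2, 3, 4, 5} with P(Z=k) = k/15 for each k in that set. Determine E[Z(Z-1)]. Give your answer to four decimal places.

E[Z(Z-1)] = Σ z(z-1)·P(Z=z)
 = 0·1/15 + 2·2/15 + 6·1/5 + 12·4/15 + 20·1/3
 = 0 + 4/15 + 6/5 + 16/5 + 20/3
 = 34/3

11.3333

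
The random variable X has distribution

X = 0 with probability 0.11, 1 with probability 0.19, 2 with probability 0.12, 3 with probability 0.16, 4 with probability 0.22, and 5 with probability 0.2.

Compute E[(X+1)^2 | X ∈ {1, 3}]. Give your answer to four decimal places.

9.4857

P(X ∈ {1, 3}) = 0.19 + 0.16 = 0.35.
E[(X+1)^2 | X ∈ {1, 3}] = [4·0.19 + 16·0.16] / 0.35
 = 3.32 / 0.35
 = 332/35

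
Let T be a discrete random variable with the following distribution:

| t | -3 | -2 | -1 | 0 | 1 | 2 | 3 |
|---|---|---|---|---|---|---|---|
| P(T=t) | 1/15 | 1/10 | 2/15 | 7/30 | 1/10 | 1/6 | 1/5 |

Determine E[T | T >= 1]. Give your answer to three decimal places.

P(T >= 1) = 1/10 + 1/6 + 1/5 = 7/15.
E[T | T >= 1] = [1·1/10 + 2·1/6 + 3·1/5] / (7/15)
 = 31/30 / (7/15)
 = 31/14

2.214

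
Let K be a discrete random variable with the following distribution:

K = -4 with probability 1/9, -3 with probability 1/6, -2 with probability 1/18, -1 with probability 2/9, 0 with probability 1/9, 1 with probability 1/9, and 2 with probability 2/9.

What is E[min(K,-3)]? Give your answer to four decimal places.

E[min(K,-3)] = Σ min(k,-3)·P(K=k)
 = (-4)·1/9 + (-3)·1/6 + (-3)·1/18 + (-3)·2/9 + (-3)·1/9 + (-3)·1/9 + (-3)·2/9
 = (-4/9) + (-1/2) + (-1/6) + (-2/3) + (-1/3) + (-1/3) + (-2/3)
 = -28/9

-3.1111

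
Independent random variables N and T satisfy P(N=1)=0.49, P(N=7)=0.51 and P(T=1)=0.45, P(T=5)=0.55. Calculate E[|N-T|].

3.016

E[|N-T|] = Σ_n Σ_t |n-t| · P(N=n)P(T=t)
 = 0·0.2205 + 4·0.2695 + 6·0.2295 + 2·0.2805
 = 0 + 1.078 + 1.377 + 0.561
 = 3.016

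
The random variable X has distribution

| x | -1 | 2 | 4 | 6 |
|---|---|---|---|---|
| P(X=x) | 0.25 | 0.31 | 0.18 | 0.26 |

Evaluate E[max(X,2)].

3.4

E[max(X,2)] = Σ max(x,2)·P(X=x)
 = 2·0.25 + 2·0.31 + 4·0.18 + 6·0.26
 = 0.5 + 0.62 + 0.72 + 1.56
 = 3.4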